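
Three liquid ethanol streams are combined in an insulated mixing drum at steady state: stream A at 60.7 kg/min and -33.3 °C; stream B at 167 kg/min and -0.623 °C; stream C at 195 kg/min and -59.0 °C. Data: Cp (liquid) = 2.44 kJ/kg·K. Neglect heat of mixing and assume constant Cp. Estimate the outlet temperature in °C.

Adiabatic, steady state ⇒ Σ ṁᵢCp,ᵢ(T_out − Tᵢ) = 0
T_out = Σ ṁᵢCp,ᵢTᵢ / Σ ṁᵢCp,ᵢ
      = -33258 / 1031.4 = -32.246 °C

T_out = -32.2 °C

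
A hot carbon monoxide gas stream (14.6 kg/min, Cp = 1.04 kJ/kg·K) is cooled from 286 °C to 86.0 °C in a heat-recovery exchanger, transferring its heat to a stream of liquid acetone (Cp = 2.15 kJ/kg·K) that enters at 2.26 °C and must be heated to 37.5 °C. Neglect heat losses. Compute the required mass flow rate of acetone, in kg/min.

ṁ_c = 40.1 kg/min

Heat released by hot stream: Q = 14.6 × 1.04 × (286 − 86.0) = 3036.8 kJ/min
Energy balance on cold side (adiabatic exchanger): Q = ṁ_c·Cp_c·(T_c,out − T_c,in)
ṁ_c = 3036.8 / [2.15 × (37.5 − 2.26)] = 40.081 kg/min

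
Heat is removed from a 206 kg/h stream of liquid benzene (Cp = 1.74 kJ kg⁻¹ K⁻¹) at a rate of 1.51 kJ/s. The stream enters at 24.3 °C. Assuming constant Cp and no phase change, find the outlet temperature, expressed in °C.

Q = 1.51 kJ/s = 5436 kJ/h
ΔT = Q/(ṁ·Cp) = 5436/(206×1.74) = 15.166 K
T_out = 24.3 − 15.166 = 9.1343 °C

T_out = 9.13 °C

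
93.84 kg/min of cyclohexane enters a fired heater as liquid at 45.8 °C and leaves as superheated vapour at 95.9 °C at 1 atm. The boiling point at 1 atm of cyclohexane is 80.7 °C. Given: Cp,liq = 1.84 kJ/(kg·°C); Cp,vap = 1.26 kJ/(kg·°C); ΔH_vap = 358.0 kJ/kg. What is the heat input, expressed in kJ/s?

liquid 45.8→80.7 °C: 64.216 kJ/kg
vaporisation at 80.7 °C: 358 kJ/kg
vapour 80.7→95.9 °C: 19.152 kJ/kg
Δh = 64.216 + 358 + 19.152 = 441.37 kJ/kg
Q = ṁ·Δh = 93.84 kg/min × 441.37 kJ/kg = 41418 kJ/min
|Q| = 690.3 kW

Q = 690 kJ/s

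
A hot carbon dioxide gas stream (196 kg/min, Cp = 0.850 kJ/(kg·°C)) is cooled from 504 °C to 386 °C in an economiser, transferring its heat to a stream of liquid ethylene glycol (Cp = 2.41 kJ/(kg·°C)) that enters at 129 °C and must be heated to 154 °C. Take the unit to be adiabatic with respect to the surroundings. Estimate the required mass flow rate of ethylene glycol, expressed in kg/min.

Heat released by hot stream: Q = 196 × 0.850 × (504 − 386) = 19659 kJ/min
Energy balance on cold side (adiabatic exchanger): Q = ṁ_c·Cp_c·(T_c,out − T_c,in)
ṁ_c = 19659 / [2.41 × (154 − 129)] = 326.29 kg/min

ṁ_c = 326 kg/min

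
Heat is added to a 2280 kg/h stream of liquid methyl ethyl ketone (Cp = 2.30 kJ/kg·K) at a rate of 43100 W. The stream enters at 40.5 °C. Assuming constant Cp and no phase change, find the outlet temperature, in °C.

T_out = 70.1 °C

Q = 43100 W = 155160 kJ/h
ΔT = Q/(ṁ·Cp) = 155160/(2280×2.30) = 29.588 K
T_out = 40.5 + 29.588 = 70.088 °C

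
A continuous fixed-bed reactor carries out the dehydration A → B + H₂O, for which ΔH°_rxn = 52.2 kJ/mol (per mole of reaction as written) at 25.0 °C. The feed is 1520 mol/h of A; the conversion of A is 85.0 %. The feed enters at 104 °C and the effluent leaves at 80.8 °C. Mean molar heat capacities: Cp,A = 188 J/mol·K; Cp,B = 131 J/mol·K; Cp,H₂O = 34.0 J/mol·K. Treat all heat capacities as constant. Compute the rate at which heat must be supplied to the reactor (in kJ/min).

Q_in = 986 kJ/min

Extent of reaction ξ = 0.850 × 1520 = 1292 mol/h
Reaction term: ξ·ΔH°_rxn = 1292 × 52.2 = 67442 kJ/h
Sensible, feed 104→25 °C: -22575 kJ/h
Outlet flows (mol/h): A 228, B 1292, H₂O 1292
Sensible, products 25→80.8 °C: 14287 kJ/h
Q = ΔH = 59155 kJ/h = 16.432 kW
Heat supplied = 985.91 kJ/min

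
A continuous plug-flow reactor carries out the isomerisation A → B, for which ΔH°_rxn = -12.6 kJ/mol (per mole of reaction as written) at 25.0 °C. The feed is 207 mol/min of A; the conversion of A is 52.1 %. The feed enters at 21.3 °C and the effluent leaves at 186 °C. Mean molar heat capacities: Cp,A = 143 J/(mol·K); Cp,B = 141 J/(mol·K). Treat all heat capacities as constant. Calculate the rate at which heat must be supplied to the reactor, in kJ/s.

Extent of reaction ξ = 0.521 × 207 = 107.85 mol/min
Reaction term: ξ·ΔH°_rxn = 107.85 × -12.6 = -1358.9 kJ/min
Sensible, feed 21.3→25 °C: 109.52 kJ/min
Outlet flows (mol/min): A 99.153, B 107.85
Sensible, products 25→186 °C: 4731 kJ/min
Q = ΔH = 3481.7 kJ/min = 58.028 kW
Heat supplied = 58.028 kJ/s

Q_in = 58.0 kJ/s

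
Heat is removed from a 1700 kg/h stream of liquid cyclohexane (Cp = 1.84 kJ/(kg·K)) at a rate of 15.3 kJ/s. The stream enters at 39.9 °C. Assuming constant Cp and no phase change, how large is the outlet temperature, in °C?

Q = 15.3 kJ/s = 55080 kJ/h
ΔT = Q/(ṁ·Cp) = 55080/(1700×1.84) = 17.609 K
T_out = 39.9 − 17.609 = 22.291 °C

T_out = 22.3 °C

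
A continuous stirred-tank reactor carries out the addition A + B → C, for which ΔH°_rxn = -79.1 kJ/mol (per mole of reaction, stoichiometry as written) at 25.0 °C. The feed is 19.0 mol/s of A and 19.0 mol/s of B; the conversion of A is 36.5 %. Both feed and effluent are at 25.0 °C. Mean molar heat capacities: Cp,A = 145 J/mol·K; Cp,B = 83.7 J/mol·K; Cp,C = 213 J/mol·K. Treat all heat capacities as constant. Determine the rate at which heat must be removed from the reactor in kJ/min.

Extent of reaction ξ = 0.365 × 19.0 = 6.935 mol/s
Reaction term: ξ·ΔH°_rxn = 6.935 × -79.1 = -548.56 kJ/s
Q = ΔH = -548.56 kJ/s = -548.56 kW
Heat removed = 32914 kJ/min

Q_out = 32900 kJ/min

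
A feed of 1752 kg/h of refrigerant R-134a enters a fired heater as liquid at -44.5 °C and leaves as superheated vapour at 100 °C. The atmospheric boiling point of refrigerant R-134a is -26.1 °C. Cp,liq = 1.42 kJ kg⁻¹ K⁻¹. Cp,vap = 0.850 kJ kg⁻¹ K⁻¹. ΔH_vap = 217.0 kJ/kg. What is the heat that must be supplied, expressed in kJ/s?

Q = 170 kJ/s

liquid -44.5→-26.1 °C: 26.128 kJ/kg
vaporisation at -26.1 °C: 217 kJ/kg
vapour -26.1→100 °C: 107.18 kJ/kg
Δh = 26.128 + 217 + 107.18 = 350.31 kJ/kg
Q = ṁ·Δh = 1752 kg/h × 350.31 kJ/kg = 613750 kJ/h
|Q| = 170.49 kW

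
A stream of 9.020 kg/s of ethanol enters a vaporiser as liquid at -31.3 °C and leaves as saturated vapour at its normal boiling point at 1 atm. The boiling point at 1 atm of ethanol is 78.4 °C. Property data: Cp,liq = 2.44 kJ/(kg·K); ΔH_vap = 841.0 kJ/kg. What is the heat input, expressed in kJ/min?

liquid -31.3→78.4 °C: 267.67 kJ/kg
vaporisation at 78.4 °C: 841 kJ/kg
Δh = 267.67 + 841 = 1108.7 kJ/kg
Q = ṁ·Δh = 9.020 kg/s × 1108.7 kJ/kg = 10000 kJ/s
|Q| = 10000 kW = 600010 kJ/min

Q = 600000 kJ/min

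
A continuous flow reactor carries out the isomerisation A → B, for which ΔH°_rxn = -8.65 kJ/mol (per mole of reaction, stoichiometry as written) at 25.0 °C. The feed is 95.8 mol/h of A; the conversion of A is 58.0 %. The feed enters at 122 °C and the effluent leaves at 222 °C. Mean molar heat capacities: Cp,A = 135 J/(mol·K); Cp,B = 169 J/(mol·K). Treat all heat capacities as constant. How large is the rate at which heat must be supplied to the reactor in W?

Q_in = 329 W

Extent of reaction ξ = 0.580 × 95.8 = 55.564 mol/h
Reaction term: ξ·ΔH°_rxn = 55.564 × -8.65 = -480.63 kJ/h
Sensible, feed 122→25 °C: -1254.5 kJ/h
Outlet flows (mol/h): A 40.236, B 55.564
Sensible, products 25→222 °C: 2920 kJ/h
Q = ΔH = 1184.8 kJ/h = 0.32912 kW
Heat supplied = 329.12 W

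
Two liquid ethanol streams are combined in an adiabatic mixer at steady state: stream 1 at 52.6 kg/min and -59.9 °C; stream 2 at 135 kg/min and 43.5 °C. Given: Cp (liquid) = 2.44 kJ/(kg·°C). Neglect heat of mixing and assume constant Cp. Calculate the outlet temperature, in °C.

Energy balance with Q = 0: Σ ṁᵢCp,ᵢ(T_out − Tᵢ) = 0
Σ ṁᵢCp,ᵢTᵢ = 52.6×2.44×-59.9 + 135×2.44×43.5 = 6641.1
Σ ṁᵢCp,ᵢ = 52.6×2.44 + 135×2.44 = 457.74
T_out = 6641.1 / 457.74 = 14.508 °C

T_out = 14.5 °C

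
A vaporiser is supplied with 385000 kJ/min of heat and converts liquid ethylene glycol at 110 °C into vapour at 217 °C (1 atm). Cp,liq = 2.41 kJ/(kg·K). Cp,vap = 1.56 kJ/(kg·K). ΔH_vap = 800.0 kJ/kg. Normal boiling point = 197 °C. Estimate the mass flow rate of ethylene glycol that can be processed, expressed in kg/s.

ṁ = 6.16 kg/s

Δh = 2.41×(197−110) + 800.0 + 1.56×(217−197) = 1040.9 kJ/kg
Q = 385000 kJ/min = 6416.7 kJ/s = 6416.7 kJ/s
ṁ = Q/Δh = 6416.7 / 1040.9 = 6.1647 kg/s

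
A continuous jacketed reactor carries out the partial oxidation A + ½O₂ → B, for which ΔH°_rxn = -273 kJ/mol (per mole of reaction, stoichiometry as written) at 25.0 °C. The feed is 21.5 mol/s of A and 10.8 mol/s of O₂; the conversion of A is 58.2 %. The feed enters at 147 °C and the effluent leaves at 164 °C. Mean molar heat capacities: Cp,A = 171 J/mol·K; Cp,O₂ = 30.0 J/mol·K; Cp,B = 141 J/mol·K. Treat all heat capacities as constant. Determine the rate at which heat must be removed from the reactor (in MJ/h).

Extent of reaction ξ = 0.582 × 21.5 = 12.513 mol/s
Reaction term: ξ·ΔH°_rxn = 12.513 × -273 = -3416 kJ/s
Sensible, feed 147→25 °C: -488.06 kJ/s
Outlet flows (mol/s): A 8.987, O₂ 4.5435, B 12.513
Sensible, products 25→164 °C: 477.8 kJ/s
Q = ΔH = -3426.3 kJ/s = -3426.3 kW
Heat removed = 12335 MJ/h

Q_out = 12300 MJ/h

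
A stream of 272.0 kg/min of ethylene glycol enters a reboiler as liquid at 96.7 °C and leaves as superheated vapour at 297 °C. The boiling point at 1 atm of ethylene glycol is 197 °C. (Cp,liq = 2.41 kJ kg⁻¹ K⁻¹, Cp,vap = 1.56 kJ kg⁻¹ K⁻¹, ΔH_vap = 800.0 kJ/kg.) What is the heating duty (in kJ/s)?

liquid 96.7→197 °C: 241.72 kJ/kg
vaporisation at 197 °C: 800 kJ/kg
vapour 197→297 °C: 156 kJ/kg
Δh = 241.72 + 800 + 156 = 1197.7 kJ/kg
Q = ṁ·Δh = 272.0 kg/min × 1197.7 kJ/kg = 325780 kJ/min
|Q| = 5429.7 kW

Q = 5430 kJ/s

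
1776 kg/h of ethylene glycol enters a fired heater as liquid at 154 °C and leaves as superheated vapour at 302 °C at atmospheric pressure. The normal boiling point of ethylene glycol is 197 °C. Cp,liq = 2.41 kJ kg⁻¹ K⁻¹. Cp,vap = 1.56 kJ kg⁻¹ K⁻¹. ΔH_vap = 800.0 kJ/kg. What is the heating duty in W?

liquid 154→197 °C: 103.63 kJ/kg
vaporisation at 197 °C: 800 kJ/kg
vapour 197→302 °C: 163.8 kJ/kg
Δh = 103.63 + 800 + 163.8 = 1067.4 kJ/kg
Q = ṁ·Δh = 1776 kg/h × 1067.4 kJ/kg = 1.8958e+06 kJ/h
|Q| = 526.6 kW = 526600 W

Q = 527000 W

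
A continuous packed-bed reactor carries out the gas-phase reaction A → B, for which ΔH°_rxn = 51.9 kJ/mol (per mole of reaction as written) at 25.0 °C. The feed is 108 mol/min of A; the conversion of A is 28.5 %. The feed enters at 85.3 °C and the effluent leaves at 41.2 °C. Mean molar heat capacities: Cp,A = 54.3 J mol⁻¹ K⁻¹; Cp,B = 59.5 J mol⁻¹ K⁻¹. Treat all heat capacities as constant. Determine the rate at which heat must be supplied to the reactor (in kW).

Extent of reaction ξ = 0.285 × 108 = 30.78 mol/min
Reaction term: ξ·ΔH°_rxn = 30.78 × 51.9 = 1597.5 kJ/min
Sensible, feed 85.3→25 °C: -353.62 kJ/min
Outlet flows (mol/min): A 77.22, B 30.78
Sensible, products 25→41.2 °C: 97.596 kJ/min
Q = ΔH = 1341.5 kJ/min = 22.358 kW
Heat supplied = 22.358 kW

Q_in = 22.4 kW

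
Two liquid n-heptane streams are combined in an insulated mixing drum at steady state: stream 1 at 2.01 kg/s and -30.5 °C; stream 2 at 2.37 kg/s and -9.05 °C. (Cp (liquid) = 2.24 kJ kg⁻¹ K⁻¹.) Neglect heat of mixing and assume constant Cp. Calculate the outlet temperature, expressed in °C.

Energy balance with Q = 0: Σ ṁᵢCp,ᵢ(T_out − Tᵢ) = 0
Σ ṁᵢCp,ᵢTᵢ = 2.01×2.24×-30.5 + 2.37×2.24×-9.05 = -185.37
Σ ṁᵢCp,ᵢ = 2.01×2.24 + 2.37×2.24 = 9.8112
T_out = -185.37 / 9.8112 = -18.893 °C

T_out = -18.9 °C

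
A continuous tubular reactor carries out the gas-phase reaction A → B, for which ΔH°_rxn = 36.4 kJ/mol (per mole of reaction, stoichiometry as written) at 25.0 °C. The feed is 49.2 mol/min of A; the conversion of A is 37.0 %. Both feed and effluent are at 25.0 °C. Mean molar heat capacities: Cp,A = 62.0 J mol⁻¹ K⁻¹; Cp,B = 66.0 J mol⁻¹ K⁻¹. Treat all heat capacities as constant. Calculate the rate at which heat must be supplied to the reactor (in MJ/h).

Q_in = 39.8 MJ/h

Extent of reaction ξ = 0.370 × 49.2 = 18.204 mol/min
Reaction term: ξ·ΔH°_rxn = 18.204 × 36.4 = 662.63 kJ/min
Q = ΔH = 662.63 kJ/min = 11.044 kW
Heat supplied = 39.758 MJ/h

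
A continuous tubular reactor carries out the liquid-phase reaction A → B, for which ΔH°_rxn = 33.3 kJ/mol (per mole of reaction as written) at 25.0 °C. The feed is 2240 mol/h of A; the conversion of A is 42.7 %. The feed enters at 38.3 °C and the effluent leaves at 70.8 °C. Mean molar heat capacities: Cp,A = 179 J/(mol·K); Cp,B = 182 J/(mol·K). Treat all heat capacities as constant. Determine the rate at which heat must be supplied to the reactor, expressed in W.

Extent of reaction ξ = 0.427 × 2240 = 956.48 mol/h
Reaction term: ξ·ΔH°_rxn = 956.48 × 33.3 = 31851 kJ/h
Sensible, feed 38.3→25 °C: -5332.8 kJ/h
Outlet flows (mol/h): A 1283.5, B 956.48
Sensible, products 25→70.8 °C: 18495 kJ/h
Q = ΔH = 45013 kJ/h = 12.504 kW
Heat supplied = 12504 W

Q_in = 12500 W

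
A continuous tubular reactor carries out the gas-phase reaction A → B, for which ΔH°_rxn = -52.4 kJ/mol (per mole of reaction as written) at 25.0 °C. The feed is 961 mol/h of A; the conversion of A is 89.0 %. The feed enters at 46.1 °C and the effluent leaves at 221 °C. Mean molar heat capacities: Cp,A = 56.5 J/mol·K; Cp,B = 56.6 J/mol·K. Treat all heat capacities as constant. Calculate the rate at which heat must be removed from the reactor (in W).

Extent of reaction ξ = 0.890 × 961 = 855.29 mol/h
Reaction term: ξ·ΔH°_rxn = 855.29 × -52.4 = -44817 kJ/h
Sensible, feed 46.1→25 °C: -1145.7 kJ/h
Outlet flows (mol/h): A 105.71, B 855.29
Sensible, products 25→221 °C: 10659 kJ/h
Q = ΔH = -35304 kJ/h = -9.8067 kW
Heat removed = 9806.7 W

Q_out = 9810 W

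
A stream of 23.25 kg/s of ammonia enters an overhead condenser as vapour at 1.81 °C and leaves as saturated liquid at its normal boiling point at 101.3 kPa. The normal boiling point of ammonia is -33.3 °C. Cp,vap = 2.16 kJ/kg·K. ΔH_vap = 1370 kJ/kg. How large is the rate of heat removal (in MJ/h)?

vapour 1.81→-33.3 °C: -75.838 kJ/kg
condensation at -33.3 °C: -1370 kJ/kg
Δh = -75.838 + -1370 = -1445.8 kJ/kg
Q = ṁ·Δh = 23.25 kg/s × -1445.8 kJ/kg = -33616 kJ/s
|Q| = 33616 kW = 121020 MJ/h

Q_c = 121000 MJ/h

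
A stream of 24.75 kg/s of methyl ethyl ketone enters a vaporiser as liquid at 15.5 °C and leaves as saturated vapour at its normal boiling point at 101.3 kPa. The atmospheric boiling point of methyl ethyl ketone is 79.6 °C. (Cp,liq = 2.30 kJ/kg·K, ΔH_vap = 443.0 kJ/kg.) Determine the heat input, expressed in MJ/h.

liquid 15.5→79.6 °C: 147.43 kJ/kg
vaporisation at 79.6 °C: 443 kJ/kg
Δh = 147.43 + 443 = 590.43 kJ/kg
Q = ṁ·Δh = 24.75 kg/s × 590.43 kJ/kg = 14613 kJ/s
|Q| = 14613 kW = 52607 MJ/h

Q = 52600 MJ/h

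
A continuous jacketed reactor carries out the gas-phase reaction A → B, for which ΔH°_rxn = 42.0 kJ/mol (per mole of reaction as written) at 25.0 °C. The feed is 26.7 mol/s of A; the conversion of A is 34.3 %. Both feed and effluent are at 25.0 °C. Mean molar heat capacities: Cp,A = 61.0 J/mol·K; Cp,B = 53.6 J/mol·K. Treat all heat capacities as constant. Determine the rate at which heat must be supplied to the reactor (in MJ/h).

Q_in = 1380 MJ/h

Extent of reaction ξ = 0.343 × 26.7 = 9.1581 mol/s
Reaction term: ξ·ΔH°_rxn = 9.1581 × 42.0 = 384.64 kJ/s
Q = ΔH = 384.64 kJ/s = 384.64 kW
Heat supplied = 1384.7 MJ/h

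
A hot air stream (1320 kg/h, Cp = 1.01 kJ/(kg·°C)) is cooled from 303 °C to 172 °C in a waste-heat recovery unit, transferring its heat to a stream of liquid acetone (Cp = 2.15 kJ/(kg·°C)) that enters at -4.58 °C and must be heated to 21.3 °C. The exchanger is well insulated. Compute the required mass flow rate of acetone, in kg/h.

ṁ_c = 3140 kg/h

Heat released by hot stream: Q = 1320 × 1.01 × (303 − 172) = 174650 kJ/h
Energy balance on cold side (adiabatic exchanger): Q = ṁ_c·Cp_c·(T_c,out − T_c,in)
ṁ_c = 174650 / [2.15 × (21.3 − -4.58)] = 3138.8 kg/h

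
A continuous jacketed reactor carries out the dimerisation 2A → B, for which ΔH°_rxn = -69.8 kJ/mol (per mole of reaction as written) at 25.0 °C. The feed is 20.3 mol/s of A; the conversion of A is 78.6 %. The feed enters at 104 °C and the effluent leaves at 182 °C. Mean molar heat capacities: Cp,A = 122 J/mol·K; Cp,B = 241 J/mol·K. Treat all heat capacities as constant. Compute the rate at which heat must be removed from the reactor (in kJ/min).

Q_out = 22000 kJ/min

Extent of reaction ξ = 0.786 × 20.3 / 2 = 7.9779 mol/s
Reaction term: ξ·ΔH°_rxn = 7.9779 × -69.8 = -556.86 kJ/s
Sensible, feed 104→25 °C: -195.65 kJ/s
Outlet flows (mol/s): A 4.3442, B 7.9779
Sensible, products 25→182 °C: 385.07 kJ/s
Q = ΔH = -367.44 kJ/s = -367.44 kW
Heat removed = 22046 kJ/min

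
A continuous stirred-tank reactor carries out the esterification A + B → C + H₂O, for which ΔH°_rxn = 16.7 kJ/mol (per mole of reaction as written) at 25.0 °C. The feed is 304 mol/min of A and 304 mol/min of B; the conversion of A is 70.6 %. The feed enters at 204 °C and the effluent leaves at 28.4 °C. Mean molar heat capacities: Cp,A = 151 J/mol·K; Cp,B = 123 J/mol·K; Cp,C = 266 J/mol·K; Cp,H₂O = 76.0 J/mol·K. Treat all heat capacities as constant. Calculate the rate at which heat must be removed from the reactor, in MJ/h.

Q_out = 660 MJ/h

Extent of reaction ξ = 0.706 × 304 = 214.62 mol/min
Reaction term: ξ·ΔH°_rxn = 214.62 × 16.7 = 3584.2 kJ/min
Sensible, feed 204→25 °C: -14910 kJ/min
Outlet flows (mol/min): A 89.376, B 89.376, C 214.62, H₂O 214.62
Sensible, products 25→28.4 °C: 332.83 kJ/min
Q = ΔH = -10993 kJ/min = -183.22 kW
Heat removed = 659.58 MJ/h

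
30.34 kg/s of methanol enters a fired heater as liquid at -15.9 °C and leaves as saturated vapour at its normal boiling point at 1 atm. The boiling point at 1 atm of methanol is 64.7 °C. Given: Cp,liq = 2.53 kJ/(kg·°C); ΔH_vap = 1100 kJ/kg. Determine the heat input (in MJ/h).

Q = 142000 MJ/h

liquid -15.9→64.7 °C: 203.92 kJ/kg
vaporisation at 64.7 °C: 1100 kJ/kg
Δh = 203.92 + 1100 = 1303.9 kJ/kg
Q = ṁ·Δh = 30.34 kg/s × 1303.9 kJ/kg = 39561 kJ/s
|Q| = 39561 kW = 142420 MJ/h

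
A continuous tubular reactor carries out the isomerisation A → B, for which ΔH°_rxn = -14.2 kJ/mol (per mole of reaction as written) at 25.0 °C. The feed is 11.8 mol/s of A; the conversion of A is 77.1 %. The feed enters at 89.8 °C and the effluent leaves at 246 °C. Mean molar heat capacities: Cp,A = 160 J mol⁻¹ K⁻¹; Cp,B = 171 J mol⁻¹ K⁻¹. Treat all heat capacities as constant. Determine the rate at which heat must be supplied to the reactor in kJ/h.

Q_in = 676000 kJ/h

Extent of reaction ξ = 0.771 × 11.8 = 9.0978 mol/s
Reaction term: ξ·ΔH°_rxn = 9.0978 × -14.2 = -129.19 kJ/s
Sensible, feed 89.8→25 °C: -122.34 kJ/s
Outlet flows (mol/s): A 2.7022, B 9.0978
Sensible, products 25→246 °C: 439.36 kJ/s
Q = ΔH = 187.83 kJ/s = 187.83 kW
Heat supplied = 676200 kJ/h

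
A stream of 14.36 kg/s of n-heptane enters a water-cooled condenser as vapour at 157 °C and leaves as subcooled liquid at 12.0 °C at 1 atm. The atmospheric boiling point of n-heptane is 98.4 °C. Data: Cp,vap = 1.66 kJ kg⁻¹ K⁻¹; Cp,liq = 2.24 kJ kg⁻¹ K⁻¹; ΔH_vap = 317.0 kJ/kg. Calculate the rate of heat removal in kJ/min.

Q_c = 524000 kJ/min

vapour 157→98.4 °C: -97.276 kJ/kg
condensation at 98.4 °C: -317 kJ/kg
liquid 98.4→12.0 °C: -193.54 kJ/kg
Δh = -97.276 + -317 + -193.54 = -607.81 kJ/kg
Q = ṁ·Δh = 14.36 kg/s × -607.81 kJ/kg = -8728.2 kJ/s
|Q| = 8728.2 kW = 523690 kJ/min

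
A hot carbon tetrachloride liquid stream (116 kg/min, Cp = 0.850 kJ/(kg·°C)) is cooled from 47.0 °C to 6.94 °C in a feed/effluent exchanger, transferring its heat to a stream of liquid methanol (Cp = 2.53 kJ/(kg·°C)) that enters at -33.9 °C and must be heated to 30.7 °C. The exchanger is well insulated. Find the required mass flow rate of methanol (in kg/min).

Heat released by hot stream: Q = 116 × 0.850 × (47.0 − 6.94) = 3949.9 kJ/min
Energy balance on cold side (adiabatic exchanger): Q = ṁ_c·Cp_c·(T_c,out − T_c,in)
ṁ_c = 3949.9 / [2.53 × (30.7 − -33.9)] = 24.168 kg/min

ṁ_c = 24.2 kg/min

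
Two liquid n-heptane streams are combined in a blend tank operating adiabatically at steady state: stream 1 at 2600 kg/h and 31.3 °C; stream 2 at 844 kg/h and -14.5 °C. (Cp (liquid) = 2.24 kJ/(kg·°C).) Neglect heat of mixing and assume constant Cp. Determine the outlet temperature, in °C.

No heat crosses the boundary, so H_out = H_in.
T_out = Σ ṁᵢCp,ᵢTᵢ / Σ ṁᵢCp,ᵢ
      = 154880 / 7714.6 = 20.076 °C

T_out = 20.1 °C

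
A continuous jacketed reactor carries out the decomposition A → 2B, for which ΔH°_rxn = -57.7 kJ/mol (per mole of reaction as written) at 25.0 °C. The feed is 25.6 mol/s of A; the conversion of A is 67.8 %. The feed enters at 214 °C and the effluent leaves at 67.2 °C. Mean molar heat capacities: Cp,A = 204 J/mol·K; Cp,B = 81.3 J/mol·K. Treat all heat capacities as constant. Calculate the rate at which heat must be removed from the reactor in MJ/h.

Extent of reaction ξ = 0.678 × 25.6 = 17.357 mol/s
Reaction term: ξ·ΔH°_rxn = 17.357 × -57.7 = -1001.5 kJ/s
Sensible, feed 214→25 °C: -987.03 kJ/s
Outlet flows (mol/s): A 8.2432, B 34.714
Sensible, products 25→67.2 °C: 190.06 kJ/s
Q = ΔH = -1798.5 kJ/s = -1798.5 kW
Heat removed = 6474.5 MJ/h

Q_out = 6470 MJ/h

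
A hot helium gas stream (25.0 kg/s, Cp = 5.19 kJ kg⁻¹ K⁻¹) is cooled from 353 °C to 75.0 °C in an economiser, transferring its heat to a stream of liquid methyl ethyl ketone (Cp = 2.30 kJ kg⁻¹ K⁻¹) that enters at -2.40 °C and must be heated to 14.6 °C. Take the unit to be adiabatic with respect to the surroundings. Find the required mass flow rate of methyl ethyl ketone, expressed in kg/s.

ṁ_c = 923 kg/s

Heat released by hot stream: Q = 25.0 × 5.19 × (353 − 75.0) = 36070 kJ/s
Energy balance on cold side (adiabatic exchanger): Q = ṁ_c·Cp_c·(T_c,out − T_c,in)
ṁ_c = 36070 / [2.30 × (14.6 − -2.40)] = 922.52 kg/s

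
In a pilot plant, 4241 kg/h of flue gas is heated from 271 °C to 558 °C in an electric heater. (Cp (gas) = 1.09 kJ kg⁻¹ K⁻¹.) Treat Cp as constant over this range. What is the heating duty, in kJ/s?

Q = ṁ·Cp·ΔT = 4241 × 1.09 × (558 − 271) = 1.3267e+06 kJ/h
Converting: 1.3267e+06 / 3600 s = 368.53 kW

Q = 369 kJ/s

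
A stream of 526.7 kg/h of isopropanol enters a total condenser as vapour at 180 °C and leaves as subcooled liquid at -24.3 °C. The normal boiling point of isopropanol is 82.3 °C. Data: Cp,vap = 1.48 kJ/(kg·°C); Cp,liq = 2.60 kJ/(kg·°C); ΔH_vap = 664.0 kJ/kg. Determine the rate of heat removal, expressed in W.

vapour 180→82.3 °C: -144.6 kJ/kg
condensation at 82.3 °C: -664 kJ/kg
liquid 82.3→-24.3 °C: -277.16 kJ/kg
Δh = -144.6 + -664 + -277.16 = -1085.8 kJ/kg
Q = ṁ·Δh = 526.7 kg/h × -1085.8 kJ/kg = -571870 kJ/h
|Q| = 158.85 kW = 158850 W

Q_c = 159000 W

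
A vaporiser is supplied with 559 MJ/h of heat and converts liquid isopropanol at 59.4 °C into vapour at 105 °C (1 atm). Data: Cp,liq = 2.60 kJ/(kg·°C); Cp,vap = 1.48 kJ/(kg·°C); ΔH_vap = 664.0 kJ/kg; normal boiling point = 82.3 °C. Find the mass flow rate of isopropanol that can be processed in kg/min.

ṁ = 12.3 kg/min

Δh = 2.60×(82.3−59.4) + 664.0 + 1.48×(105−82.3) = 757.14 kJ/kg
Q = 559 MJ/h = 155.28 kJ/s = 9316.7 kJ/min
ṁ = Q/Δh = 9316.7 / 757.14 = 12.305 kg/min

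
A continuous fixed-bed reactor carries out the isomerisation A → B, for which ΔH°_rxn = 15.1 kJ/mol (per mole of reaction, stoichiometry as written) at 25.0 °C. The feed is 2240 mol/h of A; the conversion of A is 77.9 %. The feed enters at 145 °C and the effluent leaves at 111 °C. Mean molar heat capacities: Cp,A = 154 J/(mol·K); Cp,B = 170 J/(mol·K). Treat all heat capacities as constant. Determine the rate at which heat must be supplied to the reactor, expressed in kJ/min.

Extent of reaction ξ = 0.779 × 2240 = 1745 mol/h
Reaction term: ξ·ΔH°_rxn = 1745 × 15.1 = 26349 kJ/h
Sensible, feed 145→25 °C: -41395 kJ/h
Outlet flows (mol/h): A 495.04, B 1745
Sensible, products 25→111 °C: 32068 kJ/h
Q = ΔH = 17021 kJ/h = 4.7281 kW
Heat supplied = 283.69 kJ/min

Q_in = 284 kJ/min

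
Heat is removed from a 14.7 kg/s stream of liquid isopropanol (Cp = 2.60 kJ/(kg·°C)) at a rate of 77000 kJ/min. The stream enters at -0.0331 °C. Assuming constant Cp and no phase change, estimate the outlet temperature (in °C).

Q = 77000 kJ/min = 1283.3 kJ/s
ΔT = Q/(ṁ·Cp) = 1283.3/(14.7×2.60) = 33.578 K
T_out = -0.0331 − 33.578 = -33.611 °C

T_out = -33.6 °C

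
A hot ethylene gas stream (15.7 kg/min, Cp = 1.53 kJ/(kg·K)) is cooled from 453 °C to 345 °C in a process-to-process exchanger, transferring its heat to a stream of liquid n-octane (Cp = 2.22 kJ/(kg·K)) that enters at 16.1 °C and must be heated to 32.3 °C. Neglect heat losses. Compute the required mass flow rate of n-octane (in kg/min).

Heat released by hot stream: Q = 15.7 × 1.53 × (453 − 345) = 2594.3 kJ/min
Energy balance on cold side (adiabatic exchanger): Q = ṁ_c·Cp_c·(T_c,out − T_c,in)
ṁ_c = 2594.3 / [2.22 × (32.3 − 16.1)] = 72.135 kg/min

ṁ_c = 72.1 kg/min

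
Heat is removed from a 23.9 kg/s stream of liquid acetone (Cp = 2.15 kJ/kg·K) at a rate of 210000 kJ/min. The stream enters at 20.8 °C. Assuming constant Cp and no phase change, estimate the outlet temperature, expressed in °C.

Q = 210000 kJ/min = 3500 kJ/s
ΔT = Q/(ṁ·Cp) = 3500/(23.9×2.15) = 68.113 K
T_out = 20.8 − 68.113 = -47.313 °C

T_out = -47.3 °C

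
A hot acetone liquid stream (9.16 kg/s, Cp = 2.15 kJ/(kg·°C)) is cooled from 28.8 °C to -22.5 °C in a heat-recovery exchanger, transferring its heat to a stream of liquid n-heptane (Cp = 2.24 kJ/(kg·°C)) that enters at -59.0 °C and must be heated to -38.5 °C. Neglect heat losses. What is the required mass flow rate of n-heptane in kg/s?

Heat released by hot stream: Q = 9.16 × 2.15 × (28.8 − -22.5) = 1010.3 kJ/s
Energy balance on cold side (adiabatic exchanger): Q = ṁ_c·Cp_c·(T_c,out − T_c,in)
ṁ_c = 1010.3 / [2.24 × (-38.5 − -59.0)] = 22.001 kg/s

ṁ_c = 22.0 kg/s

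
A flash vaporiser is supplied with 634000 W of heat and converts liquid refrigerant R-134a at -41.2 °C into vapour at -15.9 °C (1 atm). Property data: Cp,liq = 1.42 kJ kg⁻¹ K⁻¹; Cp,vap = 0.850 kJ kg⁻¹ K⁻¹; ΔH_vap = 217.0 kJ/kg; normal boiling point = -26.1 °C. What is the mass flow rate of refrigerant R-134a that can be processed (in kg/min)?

Δh = 1.42×(-26.1−-41.2) + 217.0 + 0.850×(-15.9−-26.1) = 247.11 kJ/kg
Q = 634000 W = 634 kJ/s = 38040 kJ/min
ṁ = Q/Δh = 38040 / 247.11 = 153.94 kg/min

ṁ = 154 kg/min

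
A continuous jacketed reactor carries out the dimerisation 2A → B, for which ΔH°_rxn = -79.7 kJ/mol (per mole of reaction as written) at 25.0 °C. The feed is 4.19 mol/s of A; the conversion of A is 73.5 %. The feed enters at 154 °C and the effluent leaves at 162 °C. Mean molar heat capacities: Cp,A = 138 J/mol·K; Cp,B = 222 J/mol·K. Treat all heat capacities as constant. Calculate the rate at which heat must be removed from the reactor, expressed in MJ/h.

Extent of reaction ξ = 0.735 × 4.19 / 2 = 1.5398 mol/s
Reaction term: ξ·ΔH°_rxn = 1.5398 × -79.7 = -122.72 kJ/s
Sensible, feed 154→25 °C: -74.59 kJ/s
Outlet flows (mol/s): A 1.1103, B 1.5398
Sensible, products 25→162 °C: 67.825 kJ/s
Q = ΔH = -129.49 kJ/s = -129.49 kW
Heat removed = 466.16 MJ/h

Q_out = 466 MJ/h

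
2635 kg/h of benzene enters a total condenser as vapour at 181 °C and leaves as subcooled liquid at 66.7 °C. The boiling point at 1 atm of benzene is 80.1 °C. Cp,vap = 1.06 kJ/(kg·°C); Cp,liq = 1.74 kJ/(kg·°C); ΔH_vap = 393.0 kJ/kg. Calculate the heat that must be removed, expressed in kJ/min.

Q_c = 23000 kJ/min

vapour 181→80.1 °C: -106.95 kJ/kg
condensation at 80.1 °C: -393 kJ/kg
liquid 80.1→66.7 °C: -23.316 kJ/kg
Δh = -106.95 + -393 + -23.316 = -523.27 kJ/kg
Q = ṁ·Δh = 2635 kg/h × -523.27 kJ/kg = -1.3788e+06 kJ/h
|Q| = 383 kW = 22980 kJ/min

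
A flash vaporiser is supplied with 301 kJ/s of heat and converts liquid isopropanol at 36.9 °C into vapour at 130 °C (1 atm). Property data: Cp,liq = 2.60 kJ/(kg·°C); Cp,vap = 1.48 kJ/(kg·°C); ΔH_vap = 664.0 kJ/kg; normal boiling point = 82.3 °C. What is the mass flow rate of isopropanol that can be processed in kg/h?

Δh = 2.60×(82.3−36.9) + 664.0 + 1.48×(130−82.3) = 852.64 kJ/kg
Q = 301 kJ/s = 301 kJ/s = 1.0836e+06 kJ/h
ṁ = Q/Δh = 1.0836e+06 / 852.64 = 1270.9 kg/h

ṁ = 1270 kg/h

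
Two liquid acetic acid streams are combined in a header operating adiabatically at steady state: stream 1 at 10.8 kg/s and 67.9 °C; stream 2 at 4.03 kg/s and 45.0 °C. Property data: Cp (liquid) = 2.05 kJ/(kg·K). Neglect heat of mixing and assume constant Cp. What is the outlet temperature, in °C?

T_out = 61.7 °C

No heat crosses the boundary, so H_out = H_in.
Σ ṁᵢCp,ᵢTᵢ = 10.8×2.05×67.9 + 4.03×2.05×45.0 = 1875.1
Σ ṁᵢCp,ᵢ = 10.8×2.05 + 4.03×2.05 = 30.401
T_out = 1875.1 / 30.401 = 61.677 °C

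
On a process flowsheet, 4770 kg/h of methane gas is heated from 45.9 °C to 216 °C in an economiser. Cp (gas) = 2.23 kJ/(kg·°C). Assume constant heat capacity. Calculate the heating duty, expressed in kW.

Q = ṁ·Cp·ΔT = 4770 × 2.23 × (216 − 45.9) = 1.8094e+06 kJ/h
Converting: 1.8094e+06 / 3600 s = 502.6 kW

Q = 503 kW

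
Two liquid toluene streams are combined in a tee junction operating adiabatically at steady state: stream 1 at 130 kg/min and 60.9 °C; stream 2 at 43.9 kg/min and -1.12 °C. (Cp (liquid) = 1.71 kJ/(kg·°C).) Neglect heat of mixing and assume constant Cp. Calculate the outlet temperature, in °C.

T_out = 45.2 °C

No heat crosses the boundary, so H_out = H_in.
T_out = Σ ṁᵢCp,ᵢTᵢ / Σ ṁᵢCp,ᵢ
      = 13454 / 297.37 = 45.243 °C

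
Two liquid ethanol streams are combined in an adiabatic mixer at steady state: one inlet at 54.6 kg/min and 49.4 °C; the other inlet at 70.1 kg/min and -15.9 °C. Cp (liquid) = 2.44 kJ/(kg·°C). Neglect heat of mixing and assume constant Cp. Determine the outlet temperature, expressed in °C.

T_out = 12.7 °C

Adiabatic, steady state ⇒ Σ ṁᵢCp,ᵢ(T_out − Tᵢ) = 0
Σ ṁᵢCp,ᵢTᵢ = 54.6×2.44×49.4 + 70.1×2.44×-15.9 = 3861.7
Σ ṁᵢCp,ᵢ = 54.6×2.44 + 70.1×2.44 = 304.27
T_out = 3861.7 / 304.27 = 12.692 °C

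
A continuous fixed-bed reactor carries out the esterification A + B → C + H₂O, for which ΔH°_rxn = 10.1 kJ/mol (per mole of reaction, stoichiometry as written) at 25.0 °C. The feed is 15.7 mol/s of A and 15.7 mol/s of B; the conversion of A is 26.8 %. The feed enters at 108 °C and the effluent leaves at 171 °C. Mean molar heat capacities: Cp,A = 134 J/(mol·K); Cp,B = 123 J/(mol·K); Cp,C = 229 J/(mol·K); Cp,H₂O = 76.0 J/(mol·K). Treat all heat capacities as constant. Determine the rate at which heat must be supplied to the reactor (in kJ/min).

Q_in = 19600 kJ/min

Extent of reaction ξ = 0.268 × 15.7 = 4.2076 mol/s
Reaction term: ξ·ΔH°_rxn = 4.2076 × 10.1 = 42.497 kJ/s
Sensible, feed 108→25 °C: -334.9 kJ/s
Outlet flows (mol/s): A 11.492, B 11.492, C 4.2076, H₂O 4.2076
Sensible, products 25→171 °C: 618.58 kJ/s
Q = ΔH = 326.18 kJ/s = 326.18 kW
Heat supplied = 19571 kJ/min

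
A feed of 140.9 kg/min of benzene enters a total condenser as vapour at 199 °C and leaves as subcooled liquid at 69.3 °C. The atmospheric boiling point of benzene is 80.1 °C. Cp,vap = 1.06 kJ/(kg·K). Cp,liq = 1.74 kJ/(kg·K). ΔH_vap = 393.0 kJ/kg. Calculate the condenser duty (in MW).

vapour 199→80.1 °C: -126.03 kJ/kg
condensation at 80.1 °C: -393 kJ/kg
liquid 80.1→69.3 °C: -18.792 kJ/kg
Δh = -126.03 + -393 + -18.792 = -537.83 kJ/kg
Q = ṁ·Δh = 140.9 kg/min × -537.83 kJ/kg = -75780 kJ/min
|Q| = 1263 kW = 1.263 MW

Q_c = 1.26 MW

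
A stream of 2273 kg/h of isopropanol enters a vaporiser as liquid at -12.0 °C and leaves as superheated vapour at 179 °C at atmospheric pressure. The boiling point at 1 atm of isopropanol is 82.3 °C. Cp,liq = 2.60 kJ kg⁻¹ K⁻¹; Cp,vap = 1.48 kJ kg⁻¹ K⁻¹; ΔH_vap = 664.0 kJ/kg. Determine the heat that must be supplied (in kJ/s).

liquid -12.0→82.3 °C: 245.18 kJ/kg
vaporisation at 82.3 °C: 664 kJ/kg
vapour 82.3→179 °C: 143.12 kJ/kg
Δh = 245.18 + 664 + 143.12 = 1052.3 kJ/kg
Q = ṁ·Δh = 2273 kg/h × 1052.3 kJ/kg = 2.3919e+06 kJ/h
|Q| = 664.41 kW

Q = 664 kJ/s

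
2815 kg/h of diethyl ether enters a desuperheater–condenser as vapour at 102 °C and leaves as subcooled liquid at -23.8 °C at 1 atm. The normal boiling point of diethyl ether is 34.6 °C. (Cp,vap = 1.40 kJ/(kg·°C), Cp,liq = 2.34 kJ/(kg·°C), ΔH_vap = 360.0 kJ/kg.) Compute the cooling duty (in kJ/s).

vapour 102→34.6 °C: -94.36 kJ/kg
condensation at 34.6 °C: -360 kJ/kg
liquid 34.6→-23.8 °C: -136.66 kJ/kg
Δh = -94.36 + -360 + -136.66 = -591.02 kJ/kg
Q = ṁ·Δh = 2815 kg/h × -591.02 kJ/kg = -1.6637e+06 kJ/h
|Q| = 462.14 kW

Q_c = 462 kJ/s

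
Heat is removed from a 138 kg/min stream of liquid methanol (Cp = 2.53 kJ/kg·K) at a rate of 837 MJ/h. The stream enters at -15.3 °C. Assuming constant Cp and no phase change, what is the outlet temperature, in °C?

Q = 837 MJ/h = 13950 kJ/min
ΔT = Q/(ṁ·Cp) = 13950/(138×2.53) = 39.955 K
T_out = -15.3 − 39.955 = -55.255 °C

T_out = -55.3 °C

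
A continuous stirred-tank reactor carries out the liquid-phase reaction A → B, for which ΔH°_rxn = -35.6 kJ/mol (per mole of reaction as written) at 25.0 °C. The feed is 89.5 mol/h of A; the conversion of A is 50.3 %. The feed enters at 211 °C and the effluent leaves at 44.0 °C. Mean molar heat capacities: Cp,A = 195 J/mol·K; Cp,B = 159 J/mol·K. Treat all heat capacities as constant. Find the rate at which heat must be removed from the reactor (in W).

Q_out = 1260 W

Extent of reaction ξ = 0.503 × 89.5 = 45.019 mol/h
Reaction term: ξ·ΔH°_rxn = 45.019 × -35.6 = -1602.7 kJ/h
Sensible, feed 211→25 °C: -3246.2 kJ/h
Outlet flows (mol/h): A 44.481, B 45.019
Sensible, products 25→44.0 °C: 300.8 kJ/h
Q = ΔH = -4548 kJ/h = -1.2633 kW
Heat removed = 1263.3 W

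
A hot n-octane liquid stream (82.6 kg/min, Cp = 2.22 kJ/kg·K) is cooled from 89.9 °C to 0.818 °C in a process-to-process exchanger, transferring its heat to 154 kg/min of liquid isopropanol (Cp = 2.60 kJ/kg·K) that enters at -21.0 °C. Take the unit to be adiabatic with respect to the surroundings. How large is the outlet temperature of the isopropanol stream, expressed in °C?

T_c,out = 19.8 °C

Heat released by hot stream: Q = 82.6 × 2.22 × (89.9 − 0.818) = 16335 kJ/min
Energy balance on cold side (adiabatic exchanger): Q = ṁ_c·Cp_c·(T_c,out − T_c,in)
T_c,out = -21.0 + 16335/(154 × 2.60) = 19.797 °C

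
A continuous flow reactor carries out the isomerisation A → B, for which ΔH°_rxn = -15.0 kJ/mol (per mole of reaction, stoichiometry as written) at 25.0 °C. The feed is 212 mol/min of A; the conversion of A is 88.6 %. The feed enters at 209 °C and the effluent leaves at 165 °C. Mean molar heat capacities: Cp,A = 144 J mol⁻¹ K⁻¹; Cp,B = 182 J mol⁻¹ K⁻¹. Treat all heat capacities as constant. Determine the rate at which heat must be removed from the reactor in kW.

Extent of reaction ξ = 0.886 × 212 = 187.83 mol/min
Reaction term: ξ·ΔH°_rxn = 187.83 × -15.0 = -2817.5 kJ/min
Sensible, feed 209→25 °C: -5617.2 kJ/min
Outlet flows (mol/min): A 24.168, B 187.83
Sensible, products 25→165 °C: 5273.2 kJ/min
Q = ΔH = -3161.4 kJ/min = -52.691 kW
Heat removed = 52.691 kW

Q_out = 52.7 kW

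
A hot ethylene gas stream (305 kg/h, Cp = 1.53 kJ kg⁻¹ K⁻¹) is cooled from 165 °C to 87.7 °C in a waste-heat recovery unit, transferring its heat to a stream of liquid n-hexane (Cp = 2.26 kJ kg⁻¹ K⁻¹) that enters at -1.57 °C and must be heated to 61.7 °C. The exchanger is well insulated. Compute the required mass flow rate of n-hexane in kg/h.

Heat released by hot stream: Q = 305 × 1.53 × (165 − 87.7) = 36072 kJ/h
Energy balance on cold side (adiabatic exchanger): Q = ṁ_c·Cp_c·(T_c,out − T_c,in)
ṁ_c = 36072 / [2.26 × (61.7 − -1.57)] = 252.27 kg/h

ṁ_c = 252 kg/h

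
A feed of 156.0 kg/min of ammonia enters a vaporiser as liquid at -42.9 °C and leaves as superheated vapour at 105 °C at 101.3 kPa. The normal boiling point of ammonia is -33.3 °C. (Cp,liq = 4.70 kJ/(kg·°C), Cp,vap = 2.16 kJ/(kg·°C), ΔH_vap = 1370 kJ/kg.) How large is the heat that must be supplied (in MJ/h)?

Q = 16000 MJ/h

liquid -42.9→-33.3 °C: 45.12 kJ/kg
vaporisation at -33.3 °C: 1370 kJ/kg
vapour -33.3→105 °C: 298.73 kJ/kg
Δh = 45.12 + 1370 + 298.73 = 1713.8 kJ/kg
Q = ṁ·Δh = 156.0 kg/min × 1713.8 kJ/kg = 267360 kJ/min
|Q| = 4456 kW = 16042 MJ/h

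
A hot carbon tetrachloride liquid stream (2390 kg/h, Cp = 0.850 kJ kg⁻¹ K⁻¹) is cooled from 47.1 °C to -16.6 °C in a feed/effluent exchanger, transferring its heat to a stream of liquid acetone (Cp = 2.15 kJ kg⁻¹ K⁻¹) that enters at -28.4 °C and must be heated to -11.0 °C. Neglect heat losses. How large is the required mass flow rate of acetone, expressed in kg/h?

Heat released by hot stream: Q = 2390 × 0.850 × (47.1 − -16.6) = 129410 kJ/h
Energy balance on cold side (adiabatic exchanger): Q = ṁ_c·Cp_c·(T_c,out − T_c,in)
ṁ_c = 129410 / [2.15 × (-11.0 − -28.4)] = 3459.1 kg/h

ṁ_c = 3460 kg/h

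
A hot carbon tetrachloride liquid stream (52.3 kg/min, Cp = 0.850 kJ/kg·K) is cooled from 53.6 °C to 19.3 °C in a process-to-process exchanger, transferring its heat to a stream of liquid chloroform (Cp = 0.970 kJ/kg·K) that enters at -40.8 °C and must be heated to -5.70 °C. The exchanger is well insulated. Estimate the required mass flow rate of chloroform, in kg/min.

Heat released by hot stream: Q = 52.3 × 0.850 × (53.6 − 19.3) = 1524.8 kJ/min
Energy balance on cold side (adiabatic exchanger): Q = ṁ_c·Cp_c·(T_c,out − T_c,in)
ṁ_c = 1524.8 / [0.970 × (-5.70 − -40.8)] = 44.785 kg/min

ṁ_c = 44.8 kg/min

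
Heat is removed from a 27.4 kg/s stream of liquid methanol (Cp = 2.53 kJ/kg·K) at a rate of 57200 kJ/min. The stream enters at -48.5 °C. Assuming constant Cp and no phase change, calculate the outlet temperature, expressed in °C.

Q = 57200 kJ/min = 953.33 kJ/s
ΔT = Q/(ṁ·Cp) = 953.33/(27.4×2.53) = 13.752 K
T_out = -48.5 − 13.752 = -62.252 °C

T_out = -62.3 °C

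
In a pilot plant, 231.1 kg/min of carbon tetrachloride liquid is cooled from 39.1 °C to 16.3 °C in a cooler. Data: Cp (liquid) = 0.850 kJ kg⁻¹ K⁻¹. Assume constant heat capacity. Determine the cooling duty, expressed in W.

Q_c = 74600 W

Q = ṁ·Cp·ΔT = 231.1 × 0.850 × (16.3 − 39.1) = -4478.7 kJ/min
Converting: 4478.7 / 60 s = 74.645 kW
Cooling duty = 74645 W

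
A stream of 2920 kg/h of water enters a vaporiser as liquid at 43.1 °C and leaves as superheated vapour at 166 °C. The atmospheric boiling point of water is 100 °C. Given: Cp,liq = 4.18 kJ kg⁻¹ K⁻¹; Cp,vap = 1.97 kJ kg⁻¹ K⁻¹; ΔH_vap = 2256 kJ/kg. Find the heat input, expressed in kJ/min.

Q = 128000 kJ/min

liquid 43.1→100 °C: 237.84 kJ/kg
vaporisation at 100 °C: 2256 kJ/kg
vapour 100→166 °C: 130.02 kJ/kg
Δh = 237.84 + 2256 + 130.02 = 2623.9 kJ/kg
Q = ṁ·Δh = 2920 kg/h × 2623.9 kJ/kg = 7.6617e+06 kJ/h
|Q| = 2128.2 kW = 127690 kJ/min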